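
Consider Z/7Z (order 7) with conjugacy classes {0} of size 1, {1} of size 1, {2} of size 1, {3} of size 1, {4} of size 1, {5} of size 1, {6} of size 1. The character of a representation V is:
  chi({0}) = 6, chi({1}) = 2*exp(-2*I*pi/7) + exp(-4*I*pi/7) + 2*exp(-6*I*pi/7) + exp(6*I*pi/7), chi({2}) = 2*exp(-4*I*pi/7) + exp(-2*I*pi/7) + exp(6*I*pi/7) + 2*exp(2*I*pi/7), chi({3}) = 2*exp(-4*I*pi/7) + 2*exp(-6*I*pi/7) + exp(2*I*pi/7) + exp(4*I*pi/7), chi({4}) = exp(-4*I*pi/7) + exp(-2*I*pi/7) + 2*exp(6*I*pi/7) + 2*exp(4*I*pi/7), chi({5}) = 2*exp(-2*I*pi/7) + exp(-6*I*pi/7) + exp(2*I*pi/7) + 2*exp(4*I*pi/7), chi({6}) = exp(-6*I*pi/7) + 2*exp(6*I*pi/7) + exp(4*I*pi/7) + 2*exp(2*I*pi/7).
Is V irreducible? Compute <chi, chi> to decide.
Not irreducible (reducible): <chi, chi> = 10 > 1.

Derivation: <chi, chi> = (1/|G|) sum_C |C| * |chi(C)|^2 = (1/7)[1*|6|^2 + 1*|2*exp(-2*I*pi/7) + exp(-4*I*pi/7) + 2*exp(-6*I*pi/7) + exp(6*I*pi/7)|^2 + 1*|2*exp(-4*I*pi/7) + exp(-2*I*pi/7) + exp(6*I*pi/7) + 2*exp(2*I*pi/7)|^2 + 1*|2*exp(-4*I*pi/7) + 2*exp(-6*I*pi/7) + exp(2*I*pi/7) + exp(4*I*pi/7)|^2 + 1*|exp(-4*I*pi/7) + exp(-2*I*pi/7) + 2*exp(6*I*pi/7) + 2*exp(4*I*pi/7)|^2 + 1*|2*exp(-2*I*pi/7) + exp(-6*I*pi/7) + exp(2*I*pi/7) + 2*exp(4*I*pi/7)|^2 + 1*|exp(-6*I*pi/7) + 2*exp(6*I*pi/7) + exp(4*I*pi/7) + 2*exp(2*I*pi/7)|^2]
  = (1/7)[(36) + (10 + 5*exp(-4*I*pi/7) + 6*exp(-2*I*pi/7) + 2*exp(-6*I*pi/7) + 2*exp(6*I*pi/7) + 6*exp(2*I*pi/7) + 5*exp(4*I*pi/7)) + (10 + 6*exp(-4*I*pi/7) + 5*exp(-6*I*pi/7) + 2*exp(-2*I*pi/7) + 2*exp(2*I*pi/7) + 5*exp(6*I*pi/7) + 6*exp(4*I*pi/7)) + (10 + 5*exp(-2*I*pi/7) + 6*exp(-6*I*pi/7) + 2*exp(-4*I*pi/7) + 2*exp(4*I*pi/7) + 6*exp(6*I*pi/7) + 5*exp(2*I*pi/7)) + (10 + 5*exp(-2*I*pi/7) + 6*exp(-6*I*pi/7) + 2*exp(-4*I*pi/7) + 2*exp(4*I*pi/7) + 6*exp(6*I*pi/7) + 5*exp(2*I*pi/7)) + (10 + 6*exp(-4*I*pi/7) + 5*exp(-6*I*pi/7) + 2*exp(-2*I*pi/7) + 2*exp(2*I*pi/7) + 5*exp(6*I*pi/7) + 6*exp(4*I*pi/7)) + (10 + 5*exp(-4*I*pi/7) + 6*exp(-2*I*pi/7) + 2*exp(-6*I*pi/7) + 2*exp(6*I*pi/7) + 6*exp(2*I*pi/7) + 5*exp(4*I*pi/7))] = 70/7 = 10.
(Exp terms are combined using exp(i*s)*conj(exp(i*t)) = exp(i*(s-t)), and sums of them are collapsed using the identity that for every m > 1 the m distinct m-th roots of unity sum to 0, e.g. 1 + exp(2*I*pi/3) + exp(-2*I*pi/3) = 0.)
A character is irreducible iff <chi, chi> = 1, so this representation is reducible.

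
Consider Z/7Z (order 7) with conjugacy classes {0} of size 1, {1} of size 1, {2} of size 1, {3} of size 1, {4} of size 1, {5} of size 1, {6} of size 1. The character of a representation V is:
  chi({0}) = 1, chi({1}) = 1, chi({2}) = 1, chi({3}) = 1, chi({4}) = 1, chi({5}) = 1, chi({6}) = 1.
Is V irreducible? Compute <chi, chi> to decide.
Irreducible: <chi, chi> = 1.

Why: <chi, chi> = (1/|G|) sum_C |C| * |chi(C)|^2 = (1/7)[1*|1|^2 + 1*|1|^2 + 1*|1|^2 + 1*|1|^2 + 1*|1|^2 + 1*|1|^2 + 1*|1|^2]
  = (1/7)[(1) + (1) + (1) + (1) + (1) + (1) + (1)] = 7/7 = 1.
(Exp terms are combined using exp(i*s)*conj(exp(i*t)) = exp(i*(s-t)), and sums of them are collapsed using the identity that for every m > 1 the m distinct m-th roots of unity sum to 0, e.g. 1 + exp(2*I*pi/3) + exp(-2*I*pi/3) = 0.)
A character is irreducible iff <chi, chi> = 1, so this representation is irreducible.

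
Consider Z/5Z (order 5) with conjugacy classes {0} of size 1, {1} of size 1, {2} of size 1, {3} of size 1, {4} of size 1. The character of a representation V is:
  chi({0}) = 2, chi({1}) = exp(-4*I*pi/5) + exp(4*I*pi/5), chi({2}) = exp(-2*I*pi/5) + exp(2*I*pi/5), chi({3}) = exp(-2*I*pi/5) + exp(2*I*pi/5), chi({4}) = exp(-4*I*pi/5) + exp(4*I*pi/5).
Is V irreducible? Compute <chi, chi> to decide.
Not irreducible (reducible): <chi, chi> = 2 > 1.

Justification: <chi, chi> = (1/|G|) sum_C |C| * |chi(C)|^2 = (1/5)[1*|2|^2 + 1*|exp(-4*I*pi/5) + exp(4*I*pi/5)|^2 + 1*|exp(-2*I*pi/5) + exp(2*I*pi/5)|^2 + 1*|exp(-2*I*pi/5) + exp(2*I*pi/5)|^2 + 1*|exp(-4*I*pi/5) + exp(4*I*pi/5)|^2]
  = (1/5)[(4) + (2 + exp(-2*I*pi/5) + exp(2*I*pi/5)) + (2 + exp(-4*I*pi/5) + exp(4*I*pi/5)) + (2 + exp(-4*I*pi/5) + exp(4*I*pi/5)) + (2 + exp(-2*I*pi/5) + exp(2*I*pi/5))] = 10/5 = 2.
(Exp terms are combined using exp(i*s)*conj(exp(i*t)) = exp(i*(s-t)), and sums of them are collapsed using the identity that for every m > 1 the m distinct m-th roots of unity sum to 0, e.g. 1 + exp(2*I*pi/3) + exp(-2*I*pi/3) = 0.)
A character is irreducible iff <chi, chi> = 1, so this representation is reducible.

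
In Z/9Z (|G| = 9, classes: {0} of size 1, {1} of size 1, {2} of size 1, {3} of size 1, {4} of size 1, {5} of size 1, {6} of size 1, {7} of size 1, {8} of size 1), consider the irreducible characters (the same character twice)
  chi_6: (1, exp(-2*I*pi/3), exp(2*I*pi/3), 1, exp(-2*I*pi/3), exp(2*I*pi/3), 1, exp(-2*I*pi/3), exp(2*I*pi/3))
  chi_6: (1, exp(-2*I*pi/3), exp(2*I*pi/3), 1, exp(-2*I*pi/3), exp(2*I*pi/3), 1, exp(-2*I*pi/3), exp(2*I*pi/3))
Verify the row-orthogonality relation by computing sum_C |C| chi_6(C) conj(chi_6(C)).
Sum = 9 = |G| = 9; so <chi_6, chi_6> = 1 (norm-1 confirms irreducibility).

Compute term by term over conjugacy classes (|C| * chi_6(C) * conj(chi_6(C))):
  1*(1)*conj(1) + 1*(exp(-2*I*pi/3))*conj(exp(-2*I*pi/3)) + 1*(exp(2*I*pi/3))*conj(exp(2*I*pi/3)) + 1*(1)*conj(1) + 1*(exp(-2*I*pi/3))*conj(exp(-2*I*pi/3)) + 1*(exp(2*I*pi/3))*conj(exp(2*I*pi/3)) + 1*(1)*conj(1) + 1*(exp(-2*I*pi/3))*conj(exp(-2*I*pi/3)) + 1*(exp(2*I*pi/3))*conj(exp(2*I*pi/3))
  = (1) + (1) + (1) + (1) + (1) + (1) + (1) + (1) + (1)
  = 9.
(Exp terms are combined using exp(i*s)*conj(exp(i*t)) = exp(i*(s-t)), and sums of them are collapsed using the identity that for every m > 1 the m distinct m-th roots of unity sum to 0, e.g. 1 + exp(2*I*pi/3) + exp(-2*I*pi/3) = 0.)
Dividing by |G| = 9 gives 9/9 = 1, matching the row-orthogonality relation <chi_6, chi_6> = [chi_6 = chi_6].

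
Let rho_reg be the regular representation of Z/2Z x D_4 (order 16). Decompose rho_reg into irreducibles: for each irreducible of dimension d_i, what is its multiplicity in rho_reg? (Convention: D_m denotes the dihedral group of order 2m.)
Each irreducible V_i of dimension d_i appears with multiplicity d_i, i.e. rho_reg = (direct sum over all irreducibles V_i) d_i V_i. The irreducible dimensions for Z/2Z x D_4 are 1, 1, 1, 1, 1, 1, 1, 1, 2, 2: 8 irreducibles of dimension 1, each with multiplicity 1; 2 irreducibles of dimension 2, each with multiplicity 2. Total dimension 8*1*1 + 2*2*2 = 16 = |G|.

General theorem: in the regular representation of a finite group G, each irreducible appears with multiplicity equal to its dimension. Check: dim(rho_reg) = sum d_i^2 = 1 + 1 + 1 + 1 + 1 + 1 + 1 + 1 + 4 + 4 = 16 = |G|.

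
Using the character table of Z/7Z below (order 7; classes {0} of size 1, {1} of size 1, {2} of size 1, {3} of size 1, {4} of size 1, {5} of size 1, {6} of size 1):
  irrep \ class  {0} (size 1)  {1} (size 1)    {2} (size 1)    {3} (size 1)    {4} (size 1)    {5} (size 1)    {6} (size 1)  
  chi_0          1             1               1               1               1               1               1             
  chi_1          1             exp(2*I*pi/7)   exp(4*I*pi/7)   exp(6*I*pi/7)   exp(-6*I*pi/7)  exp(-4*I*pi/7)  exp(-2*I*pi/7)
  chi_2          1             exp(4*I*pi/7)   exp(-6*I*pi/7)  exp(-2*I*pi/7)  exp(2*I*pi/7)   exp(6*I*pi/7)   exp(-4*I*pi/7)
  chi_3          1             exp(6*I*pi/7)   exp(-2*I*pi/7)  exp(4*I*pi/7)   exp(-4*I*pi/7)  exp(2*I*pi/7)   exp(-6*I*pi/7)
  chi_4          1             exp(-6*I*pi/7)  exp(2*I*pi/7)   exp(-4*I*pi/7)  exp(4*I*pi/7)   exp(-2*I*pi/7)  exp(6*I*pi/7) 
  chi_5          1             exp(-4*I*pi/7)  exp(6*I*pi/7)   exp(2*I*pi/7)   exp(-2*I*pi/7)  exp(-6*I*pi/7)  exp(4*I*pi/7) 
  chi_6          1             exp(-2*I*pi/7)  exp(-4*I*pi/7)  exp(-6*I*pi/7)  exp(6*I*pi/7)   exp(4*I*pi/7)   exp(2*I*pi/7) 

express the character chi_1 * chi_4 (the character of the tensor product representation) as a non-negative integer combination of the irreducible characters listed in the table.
chi_1 tensor chi_4 = chi_5 (all other irreducibles have multiplicity 0).

The character of a tensor product is the pointwise product (chi_1 * chi_4)(C) = chi_1(C) * chi_4(C):
  {0}: (1)*(1), {1}: (exp(2*I*pi/7))*(exp(-6*I*pi/7)), {2}: (exp(4*I*pi/7))*(exp(2*I*pi/7)), {3}: (exp(6*I*pi/7))*(exp(-4*I*pi/7)), {4}: (exp(-6*I*pi/7))*(exp(4*I*pi/7)), {5}: (exp(-4*I*pi/7))*(exp(-2*I*pi/7)), {6}: (exp(-2*I*pi/7))*(exp(6*I*pi/7))
so (chi_1 * chi_4) takes values
  {0} -> 1, {1} -> exp(-4*I*pi/7), {2} -> exp(6*I*pi/7), {3} -> exp(2*I*pi/7), {4} -> exp(-2*I*pi/7), {5} -> exp(-6*I*pi/7), {6} -> exp(4*I*pi/7).
Now take the inner product of this character with each irreducible chi from the table, <chi_1*chi_4, chi> = (1/7) sum_C |C| (chi_1*chi_4)(C) conj(chi(C)):
  <chi_1*chi_4, chi_0> = (1/7)[1*(1)*conj(1) + 1*(exp(-4*I*pi/7))*conj(1) + 1*(exp(6*I*pi/7))*conj(1) + 1*(exp(2*I*pi/7))*conj(1) + 1*(exp(-2*I*pi/7))*conj(1) + 1*(exp(-6*I*pi/7))*conj(1) + 1*(exp(4*I*pi/7))*conj(1)]
      = (1/7)[(1) + (exp(-4*I*pi/7)) + (exp(6*I*pi/7)) + (exp(2*I*pi/7)) + (exp(-2*I*pi/7)) + (exp(-6*I*pi/7)) + (exp(4*I*pi/7))] = 0/7 = 0
  <chi_1*chi_4, chi_1> = (1/7)[1*(1)*conj(1) + 1*(exp(-4*I*pi/7))*conj(exp(2*I*pi/7)) + 1*(exp(6*I*pi/7))*conj(exp(4*I*pi/7)) + 1*(exp(2*I*pi/7))*conj(exp(6*I*pi/7)) + 1*(exp(-2*I*pi/7))*conj(exp(-6*I*pi/7)) + 1*(exp(-6*I*pi/7))*conj(exp(-4*I*pi/7)) + 1*(exp(4*I*pi/7))*conj(exp(-2*I*pi/7))]
      = (1/7)[(1) + (exp(-6*I*pi/7)) + (exp(2*I*pi/7)) + (exp(-4*I*pi/7)) + (exp(4*I*pi/7)) + (exp(-2*I*pi/7)) + (exp(6*I*pi/7))] = 0/7 = 0
  <chi_1*chi_4, chi_2> = (1/7)[1*(1)*conj(1) + 1*(exp(-4*I*pi/7))*conj(exp(4*I*pi/7)) + 1*(exp(6*I*pi/7))*conj(exp(-6*I*pi/7)) + 1*(exp(2*I*pi/7))*conj(exp(-2*I*pi/7)) + 1*(exp(-2*I*pi/7))*conj(exp(2*I*pi/7)) + 1*(exp(-6*I*pi/7))*conj(exp(6*I*pi/7)) + 1*(exp(4*I*pi/7))*conj(exp(-4*I*pi/7))]
      = (1/7)[(1) + (exp(6*I*pi/7)) + (exp(-2*I*pi/7)) + (exp(4*I*pi/7)) + (exp(-4*I*pi/7)) + (exp(2*I*pi/7)) + (exp(-6*I*pi/7))] = 0/7 = 0
  <chi_1*chi_4, chi_3> = (1/7)[1*(1)*conj(1) + 1*(exp(-4*I*pi/7))*conj(exp(6*I*pi/7)) + 1*(exp(6*I*pi/7))*conj(exp(-2*I*pi/7)) + 1*(exp(2*I*pi/7))*conj(exp(4*I*pi/7)) + 1*(exp(-2*I*pi/7))*conj(exp(-4*I*pi/7)) + 1*(exp(-6*I*pi/7))*conj(exp(2*I*pi/7)) + 1*(exp(4*I*pi/7))*conj(exp(-6*I*pi/7))]
      = (1/7)[(1) + (exp(4*I*pi/7)) + (exp(-6*I*pi/7)) + (exp(-2*I*pi/7)) + (exp(2*I*pi/7)) + (exp(6*I*pi/7)) + (exp(-4*I*pi/7))] = 0/7 = 0
  <chi_1*chi_4, chi_4> = (1/7)[1*(1)*conj(1) + 1*(exp(-4*I*pi/7))*conj(exp(-6*I*pi/7)) + 1*(exp(6*I*pi/7))*conj(exp(2*I*pi/7)) + 1*(exp(2*I*pi/7))*conj(exp(-4*I*pi/7)) + 1*(exp(-2*I*pi/7))*conj(exp(4*I*pi/7)) + 1*(exp(-6*I*pi/7))*conj(exp(-2*I*pi/7)) + 1*(exp(4*I*pi/7))*conj(exp(6*I*pi/7))]
      = (1/7)[(1) + (exp(2*I*pi/7)) + (exp(4*I*pi/7)) + (exp(6*I*pi/7)) + (exp(-6*I*pi/7)) + (exp(-4*I*pi/7)) + (exp(-2*I*pi/7))] = 0/7 = 0
  <chi_1*chi_4, chi_5> = (1/7)[1*(1)*conj(1) + 1*(exp(-4*I*pi/7))*conj(exp(-4*I*pi/7)) + 1*(exp(6*I*pi/7))*conj(exp(6*I*pi/7)) + 1*(exp(2*I*pi/7))*conj(exp(2*I*pi/7)) + 1*(exp(-2*I*pi/7))*conj(exp(-2*I*pi/7)) + 1*(exp(-6*I*pi/7))*conj(exp(-6*I*pi/7)) + 1*(exp(4*I*pi/7))*conj(exp(4*I*pi/7))]
      = (1/7)[(1) + (1) + (1) + (1) + (1) + (1) + (1)] = 7/7 = 1
  <chi_1*chi_4, chi_6> = (1/7)[1*(1)*conj(1) + 1*(exp(-4*I*pi/7))*conj(exp(-2*I*pi/7)) + 1*(exp(6*I*pi/7))*conj(exp(-4*I*pi/7)) + 1*(exp(2*I*pi/7))*conj(exp(-6*I*pi/7)) + 1*(exp(-2*I*pi/7))*conj(exp(6*I*pi/7)) + 1*(exp(-6*I*pi/7))*conj(exp(4*I*pi/7)) + 1*(exp(4*I*pi/7))*conj(exp(2*I*pi/7))]
      = (1/7)[(1) + (exp(-2*I*pi/7)) + (exp(-4*I*pi/7)) + (exp(-6*I*pi/7)) + (exp(6*I*pi/7)) + (exp(4*I*pi/7)) + (exp(2*I*pi/7))] = 0/7 = 0
(Exp terms are combined using exp(i*s)*conj(exp(i*t)) = exp(i*(s-t)), and sums of them are collapsed using the identity that for every m > 1 the m distinct m-th roots of unity sum to 0, e.g. 1 + exp(2*I*pi/3) + exp(-2*I*pi/3) = 0.)
Hence the multiplicities are chi_5: 1. Dimension check: dim(chi_1)*dim(chi_4) = 1*1 = 1 and sum (mult * dim) = 1*1 = 1.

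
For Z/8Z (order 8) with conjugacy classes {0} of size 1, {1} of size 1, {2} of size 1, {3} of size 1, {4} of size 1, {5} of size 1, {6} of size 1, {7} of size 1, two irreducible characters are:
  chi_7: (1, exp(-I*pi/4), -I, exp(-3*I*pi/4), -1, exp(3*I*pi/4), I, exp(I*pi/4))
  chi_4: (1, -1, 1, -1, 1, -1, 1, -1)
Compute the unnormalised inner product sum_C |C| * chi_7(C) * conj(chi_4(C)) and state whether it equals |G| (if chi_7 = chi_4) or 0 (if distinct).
Sum = 0; so <chi_7, chi_4> = 0 (distinct irreducibles are orthogonal).

Reasoning: Compute term by term over conjugacy classes (|C| * chi_7(C) * conj(chi_4(C))):
  1*(1)*conj(1) + 1*(exp(-I*pi/4))*conj(-1) + 1*(-I)*conj(1) + 1*(exp(-3*I*pi/4))*conj(-1) + 1*(-1)*conj(1) + 1*(exp(3*I*pi/4))*conj(-1) + 1*(I)*conj(1) + 1*(exp(I*pi/4))*conj(-1)
  = (1) + (-exp(-I*pi/4)) + (-I) + (-exp(-3*I*pi/4)) + (-1) + (-exp(3*I*pi/4)) + (I) + (-exp(I*pi/4))
  = 0.
(Exp terms are combined using exp(i*s)*conj(exp(i*t)) = exp(i*(s-t)), and sums of them are collapsed using the identity that for every m > 1 the m distinct m-th roots of unity sum to 0, e.g. 1 + exp(2*I*pi/3) + exp(-2*I*pi/3) = 0.)
Dividing by |G| = 8 gives 0/8 = 0, matching the row-orthogonality relation <chi_7, chi_4> = [chi_7 = chi_4].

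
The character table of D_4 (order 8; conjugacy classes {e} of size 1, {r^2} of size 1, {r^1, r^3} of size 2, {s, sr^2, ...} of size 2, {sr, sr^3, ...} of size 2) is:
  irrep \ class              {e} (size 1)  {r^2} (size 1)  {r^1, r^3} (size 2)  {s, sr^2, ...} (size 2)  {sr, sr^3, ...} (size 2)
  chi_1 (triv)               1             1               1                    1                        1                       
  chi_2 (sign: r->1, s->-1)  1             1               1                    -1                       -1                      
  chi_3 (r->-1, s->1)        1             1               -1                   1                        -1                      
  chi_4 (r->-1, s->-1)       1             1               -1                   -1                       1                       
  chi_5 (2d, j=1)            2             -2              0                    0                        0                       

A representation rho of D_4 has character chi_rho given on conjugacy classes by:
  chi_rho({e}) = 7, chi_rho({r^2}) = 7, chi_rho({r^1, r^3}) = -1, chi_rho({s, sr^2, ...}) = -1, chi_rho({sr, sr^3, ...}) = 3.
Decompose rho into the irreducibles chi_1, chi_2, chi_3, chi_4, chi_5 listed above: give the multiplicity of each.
Multiplicities: chi_1: 2, chi_2: 1, chi_3: 1, chi_4: 3, chi_5: 0.

Explanation: Use <chi_rho, chi> = (1/|G|) sum_C |C| * chi_rho(C) * conj(chi(C)) with |G| = 8 for each irreducible chi in the table:
  <chi_rho, chi_1> = (1/8)[1*(7)*conj(1) + 1*(7)*conj(1) + 2*(-1)*conj(1) + 2*(-1)*conj(1) + 2*(3)*conj(1)]
      = (1/8)[(7) + (7) + (-2) + (-2) + (6)] = 16/8 = 2
  <chi_rho, chi_2> = (1/8)[1*(7)*conj(1) + 1*(7)*conj(1) + 2*(-1)*conj(1) + 2*(-1)*conj(-1) + 2*(3)*conj(-1)]
      = (1/8)[(7) + (7) + (-2) + (2) + (-6)] = 8/8 = 1
  <chi_rho, chi_3> = (1/8)[1*(7)*conj(1) + 1*(7)*conj(1) + 2*(-1)*conj(-1) + 2*(-1)*conj(1) + 2*(3)*conj(-1)]
      = (1/8)[(7) + (7) + (2) + (-2) + (-6)] = 8/8 = 1
  <chi_rho, chi_4> = (1/8)[1*(7)*conj(1) + 1*(7)*conj(1) + 2*(-1)*conj(-1) + 2*(-1)*conj(-1) + 2*(3)*conj(1)]
      = (1/8)[(7) + (7) + (2) + (2) + (6)] = 24/8 = 3
  <chi_rho, chi_5> = (1/8)[1*(7)*conj(2) + 1*(7)*conj(-2) + 2*(-1)*conj(0) + 2*(-1)*conj(0) + 2*(3)*conj(0)]
      = (1/8)[(14) + (-14) + (0) + (0) + (0)] = 0/8 = 0
Dimension check: dim(rho) = sum (mult * dim) = 2*1 + 1*1 + 1*1 + 3*1 + 0*2 = 7 = chi_rho(e) = 7.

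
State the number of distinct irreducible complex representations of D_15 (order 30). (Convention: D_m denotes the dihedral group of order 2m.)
9

Derivation: The number of irreducible complex representations of a finite group equals its number of conjugacy classes. D_15 has 9 conjugacy classes ((n+3)/2 for n odd), so D_15 (order 30) has exactly 9 irreducible complex representations.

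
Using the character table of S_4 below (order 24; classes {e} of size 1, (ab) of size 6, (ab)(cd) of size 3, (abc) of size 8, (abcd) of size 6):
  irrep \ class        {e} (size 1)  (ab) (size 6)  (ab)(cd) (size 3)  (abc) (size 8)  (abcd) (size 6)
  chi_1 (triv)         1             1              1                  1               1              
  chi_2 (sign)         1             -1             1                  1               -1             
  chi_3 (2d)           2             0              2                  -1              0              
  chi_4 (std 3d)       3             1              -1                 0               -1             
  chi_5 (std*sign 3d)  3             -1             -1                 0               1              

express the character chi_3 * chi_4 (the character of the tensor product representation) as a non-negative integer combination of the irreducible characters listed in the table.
chi_3 tensor chi_4 = chi_4 + chi_5 (all other irreducibles have multiplicity 0).

Explanation: The character of a tensor product is the pointwise product (chi_3 * chi_4)(C) = chi_3(C) * chi_4(C):
  {e}: (2)*(3), (ab): (0)*(1), (ab)(cd): (2)*(-1), (abc): (-1)*(0), (abcd): (0)*(-1)
so (chi_3 * chi_4) takes values
  {e} -> 6, (ab) -> 0, (ab)(cd) -> -2, (abc) -> 0, (abcd) -> 0.
Now take the inner product of this character with each irreducible chi from the table, <chi_3*chi_4, chi> = (1/24) sum_C |C| (chi_3*chi_4)(C) conj(chi(C)):
  <chi_3*chi_4, chi_1> = (1/24)[1*(6)*conj(1) + 6*(0)*conj(1) + 3*(-2)*conj(1) + 8*(0)*conj(1) + 6*(0)*conj(1)]
      = (1/24)[(6) + (0) + (-6) + (0) + (0)] = 0/24 = 0
  <chi_3*chi_4, chi_2> = (1/24)[1*(6)*conj(1) + 6*(0)*conj(-1) + 3*(-2)*conj(1) + 8*(0)*conj(1) + 6*(0)*conj(-1)]
      = (1/24)[(6) + (0) + (-6) + (0) + (0)] = 0/24 = 0
  <chi_3*chi_4, chi_3> = (1/24)[1*(6)*conj(2) + 6*(0)*conj(0) + 3*(-2)*conj(2) + 8*(0)*conj(-1) + 6*(0)*conj(0)]
      = (1/24)[(12) + (0) + (-12) + (0) + (0)] = 0/24 = 0
  <chi_3*chi_4, chi_4> = (1/24)[1*(6)*conj(3) + 6*(0)*conj(1) + 3*(-2)*conj(-1) + 8*(0)*conj(0) + 6*(0)*conj(-1)]
      = (1/24)[(18) + (0) + (6) + (0) + (0)] = 24/24 = 1
  <chi_3*chi_4, chi_5> = (1/24)[1*(6)*conj(3) + 6*(0)*conj(-1) + 3*(-2)*conj(-1) + 8*(0)*conj(0) + 6*(0)*conj(1)]
      = (1/24)[(18) + (0) + (6) + (0) + (0)] = 24/24 = 1
Hence the multiplicities are chi_4: 1, chi_5: 1. Dimension check: dim(chi_3)*dim(chi_4) = 2*3 = 6 and sum (mult * dim) = 1*3 + 1*3 = 6.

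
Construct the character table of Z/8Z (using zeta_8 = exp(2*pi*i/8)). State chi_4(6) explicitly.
Character table of Z/8Z (irreps indexed chi_0,...,chi_7 with chi_k(m) = zeta_8^(k*m), zeta_8 = exp(2*pi*i/8)):
  irrep \ class  {0} (size 1)  {1} (size 1)    {2} (size 1)  {3} (size 1)    {4} (size 1)  {5} (size 1)    {6} (size 1)  {7} (size 1)  
  chi_0          1             1               1             1               1             1               1             1             
  chi_1          1             exp(I*pi/4)     I             exp(3*I*pi/4)   -1            exp(-3*I*pi/4)  -I            exp(-I*pi/4)  
  chi_2          1             I               -1            -I              1             I               -1            -I            
  chi_3          1             exp(3*I*pi/4)   -I            exp(I*pi/4)     -1            exp(-I*pi/4)    I             exp(-3*I*pi/4)
  chi_4          1             -1              1             -1              1             -1              1             -1            
  chi_5          1             exp(-3*I*pi/4)  I             exp(-I*pi/4)    -1            exp(I*pi/4)     -I            exp(3*I*pi/4) 
  chi_6          1             -I              -1            I               1             -I              -1            I             
  chi_7          1             exp(-I*pi/4)    -I            exp(-3*I*pi/4)  -1            exp(3*I*pi/4)   I             exp(I*pi/4)   

Spot check: chi_4(6) = zeta_8^(4*6) = zeta_8^24 = 1.

Z/8Z is abelian, so all 8 irreducible complex representations are 1-dimensional. They are given by chi_k(m) = zeta_8^(k*m) for k = 0,...,7. Row orthogonality: sum_m chi_k(m) conj(chi_l(m)) = 8 * [k = l].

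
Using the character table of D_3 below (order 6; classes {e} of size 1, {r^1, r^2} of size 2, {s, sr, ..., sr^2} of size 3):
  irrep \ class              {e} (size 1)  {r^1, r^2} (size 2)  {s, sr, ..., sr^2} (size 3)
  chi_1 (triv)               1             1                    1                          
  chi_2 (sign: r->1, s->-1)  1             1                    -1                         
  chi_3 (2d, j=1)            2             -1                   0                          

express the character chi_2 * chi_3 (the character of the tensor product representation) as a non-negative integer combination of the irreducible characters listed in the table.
chi_2 tensor chi_3 = chi_3 (all other irreducibles have multiplicity 0).

Reasoning: The character of a tensor product is the pointwise product (chi_2 * chi_3)(C) = chi_2(C) * chi_3(C):
  {e}: (1)*(2), {r^1, r^2}: (1)*(-1), {s, sr, ..., sr^2}: (-1)*(0)
so (chi_2 * chi_3) takes values
  {e} -> 2, {r^1, r^2} -> -1, {s, sr, ..., sr^2} -> 0.
Now take the inner product of this character with each irreducible chi from the table, <chi_2*chi_3, chi> = (1/6) sum_C |C| (chi_2*chi_3)(C) conj(chi(C)):
  <chi_2*chi_3, chi_1> = (1/6)[1*(2)*conj(1) + 2*(-1)*conj(1) + 3*(0)*conj(1)]
      = (1/6)[(2) + (-2) + (0)] = 0/6 = 0
  <chi_2*chi_3, chi_2> = (1/6)[1*(2)*conj(1) + 2*(-1)*conj(1) + 3*(0)*conj(-1)]
      = (1/6)[(2) + (-2) + (0)] = 0/6 = 0
  <chi_2*chi_3, chi_3> = (1/6)[1*(2)*conj(2) + 2*(-1)*conj(-1) + 3*(0)*conj(0)]
      = (1/6)[(4) + (2) + (0)] = 6/6 = 1
Hence the multiplicities are chi_3: 1. Dimension check: dim(chi_2)*dim(chi_3) = 1*2 = 2 and sum (mult * dim) = 1*2 = 2.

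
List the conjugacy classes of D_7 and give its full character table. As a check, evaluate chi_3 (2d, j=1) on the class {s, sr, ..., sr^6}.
Conjugacy classes: {e} of size 1, {r^1, r^6} of size 2, {r^2, r^5} of size 2, {r^3, r^4} of size 2, {s, sr, ..., sr^6} of size 7.
Character table:
  irrep \ class              {e} (size 1)  {r^1, r^6} (size 2)  {r^2, r^5} (size 2)  {r^3, r^4} (size 2)  {s, sr, ..., sr^6} (size 7)
  chi_1 (triv)               1             1                    1                    1                    1                          
  chi_2 (sign: r->1, s->-1)  1             1                    1                    1                    -1                         
  chi_3 (2d, j=1)            2             2*cos(2*pi/7)        -2*cos(3*pi/7)       -2*cos(pi/7)         0                          
  chi_4 (2d, j=2)            2             -2*cos(3*pi/7)       -2*cos(pi/7)         2*cos(2*pi/7)        0                          
  chi_5 (2d, j=3)            2             -2*cos(pi/7)         2*cos(2*pi/7)        -2*cos(3*pi/7)       0                          

Spot check: chi_3 (2d, j=1) on {s, sr, ..., sr^6} = 0.

Proof sketch: D_7 has order 2*7 = 14 with 5 conjugacy classes, hence 5 irreducibles. Sum of squared dims 1 + 1 + 4 + 4 + 4 = 14 = |G|. Linear characters come from the abelianisation; the 2-dimensional irreps have character r^k -> 2*cos(2*pi*j*k/7), reflections -> 0.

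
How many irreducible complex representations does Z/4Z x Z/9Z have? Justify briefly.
36

Justification: The number of irreducible complex representations of a finite group equals its number of conjugacy classes. Z/4Z x Z/9Z is abelian of order 36, so every element is its own conjugacy class: 36 classes, so Z/4Z x Z/9Z (order 36) has exactly 36 irreducible complex representations.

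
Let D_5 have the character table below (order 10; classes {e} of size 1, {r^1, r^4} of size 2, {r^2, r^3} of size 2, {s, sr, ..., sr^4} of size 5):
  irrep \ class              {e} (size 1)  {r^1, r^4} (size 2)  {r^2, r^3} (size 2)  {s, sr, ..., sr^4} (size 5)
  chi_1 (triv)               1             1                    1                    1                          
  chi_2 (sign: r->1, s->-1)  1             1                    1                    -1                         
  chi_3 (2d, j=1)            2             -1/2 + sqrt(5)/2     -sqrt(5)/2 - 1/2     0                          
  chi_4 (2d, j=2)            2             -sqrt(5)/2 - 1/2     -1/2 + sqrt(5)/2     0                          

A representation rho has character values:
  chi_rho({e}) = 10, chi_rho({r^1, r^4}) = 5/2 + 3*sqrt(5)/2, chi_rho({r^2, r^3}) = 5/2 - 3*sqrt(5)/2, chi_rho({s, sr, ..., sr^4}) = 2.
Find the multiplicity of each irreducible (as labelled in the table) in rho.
Multiplicities: chi_1: 3, chi_2: 1, chi_3: 3, chi_4: 0.

Solution. Use <chi_rho, chi> = (1/|G|) sum_C |C| * chi_rho(C) * conj(chi(C)) with |G| = 10 for each irreducible chi in the table:
  <chi_rho, chi_1> = (1/10)[1*(10)*conj(1) + 2*(5/2 + 3*sqrt(5)/2)*conj(1) + 2*(5/2 - 3*sqrt(5)/2)*conj(1) + 5*(2)*conj(1)]
      = (1/10)[(10) + (5 + 3*sqrt(5)) + (5 - 3*sqrt(5)) + (10)] = 30/10 = 3
  <chi_rho, chi_2> = (1/10)[1*(10)*conj(1) + 2*(5/2 + 3*sqrt(5)/2)*conj(1) + 2*(5/2 - 3*sqrt(5)/2)*conj(1) + 5*(2)*conj(-1)]
      = (1/10)[(10) + (5 + 3*sqrt(5)) + (5 - 3*sqrt(5)) + (-10)] = 10/10 = 1
  <chi_rho, chi_3> = (1/10)[1*(10)*conj(2) + 2*(5/2 + 3*sqrt(5)/2)*conj(-1/2 + sqrt(5)/2) + 2*(5/2 - 3*sqrt(5)/2)*conj(-sqrt(5)/2 - 1/2) + 5*(2)*conj(0)]
      = (1/10)[(20) + (sqrt(5) + 5) + (5 - sqrt(5)) + (0)] = 30/10 = 3
  <chi_rho, chi_4> = (1/10)[1*(10)*conj(2) + 2*(5/2 + 3*sqrt(5)/2)*conj(-sqrt(5)/2 - 1/2) + 2*(5/2 - 3*sqrt(5)/2)*conj(-1/2 + sqrt(5)/2) + 5*(2)*conj(0)]
      = (1/10)[(20) + (-10 - 4*sqrt(5)) + (-10 + 4*sqrt(5)) + (0)] = 0/10 = 0
Dimension check: dim(rho) = sum (mult * dim) = 3*1 + 1*1 + 3*2 + 0*2 = 10 = chi_rho(e) = 10.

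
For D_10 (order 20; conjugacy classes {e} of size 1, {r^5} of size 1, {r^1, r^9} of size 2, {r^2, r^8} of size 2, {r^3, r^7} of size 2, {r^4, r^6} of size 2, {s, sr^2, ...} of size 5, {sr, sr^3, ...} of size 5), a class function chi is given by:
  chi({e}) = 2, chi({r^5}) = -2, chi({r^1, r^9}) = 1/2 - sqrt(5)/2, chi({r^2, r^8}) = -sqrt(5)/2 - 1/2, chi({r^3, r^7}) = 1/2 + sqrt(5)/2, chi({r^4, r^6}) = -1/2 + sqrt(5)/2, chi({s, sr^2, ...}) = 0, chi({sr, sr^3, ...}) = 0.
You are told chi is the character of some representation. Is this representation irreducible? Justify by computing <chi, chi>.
Irreducible: <chi, chi> = 1.

Derivation: <chi, chi> = (1/|G|) sum_C |C| * |chi(C)|^2 = (1/20)[1*|2|^2 + 1*|-2|^2 + 2*|1/2 - sqrt(5)/2|^2 + 2*|-sqrt(5)/2 - 1/2|^2 + 2*|1/2 + sqrt(5)/2|^2 + 2*|-1/2 + sqrt(5)/2|^2 + 5*|0|^2 + 5*|0|^2]
  = (1/20)[(4) + (4) + (3 - sqrt(5)) + (sqrt(5) + 3) + (sqrt(5) + 3) + (3 - sqrt(5)) + (0) + (0)] = 20/20 = 1.
A character is irreducible iff <chi, chi> = 1, so this representation is irreducible.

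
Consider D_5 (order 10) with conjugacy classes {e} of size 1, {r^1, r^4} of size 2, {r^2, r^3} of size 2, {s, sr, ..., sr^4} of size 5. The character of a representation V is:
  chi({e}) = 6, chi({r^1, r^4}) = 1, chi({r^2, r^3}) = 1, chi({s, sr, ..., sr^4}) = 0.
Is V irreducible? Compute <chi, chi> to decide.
Not irreducible (reducible): <chi, chi> = 4 > 1.

Explanation: <chi, chi> = (1/|G|) sum_C |C| * |chi(C)|^2 = (1/10)[1*|6|^2 + 2*|1|^2 + 2*|1|^2 + 5*|0|^2]
  = (1/10)[(36) + (2) + (2) + (0)] = 40/10 = 4.
A character is irreducible iff <chi, chi> = 1, so this representation is reducible.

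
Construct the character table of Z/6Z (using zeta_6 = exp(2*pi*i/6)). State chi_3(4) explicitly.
Character table of Z/6Z (irreps indexed chi_0,...,chi_5 with chi_k(m) = zeta_6^(k*m), zeta_6 = exp(2*pi*i/6)):
  irrep \ class  {0} (size 1)  {1} (size 1)    {2} (size 1)    {3} (size 1)  {4} (size 1)    {5} (size 1)  
  chi_0          1             1               1               1             1               1             
  chi_1          1             exp(I*pi/3)     exp(2*I*pi/3)   -1            exp(-2*I*pi/3)  exp(-I*pi/3)  
  chi_2          1             exp(2*I*pi/3)   exp(-2*I*pi/3)  1             exp(2*I*pi/3)   exp(-2*I*pi/3)
  chi_3          1             -1              1               -1            1               -1            
  chi_4          1             exp(-2*I*pi/3)  exp(2*I*pi/3)   1             exp(-2*I*pi/3)  exp(2*I*pi/3) 
  chi_5          1             exp(-I*pi/3)    exp(-2*I*pi/3)  -1            exp(2*I*pi/3)   exp(I*pi/3)   

Spot check: chi_3(4) = zeta_6^(3*4) = zeta_6^12 = 1.

Proof sketch: Z/6Z is abelian, so all 6 irreducible complex representations are 1-dimensional. They are given by chi_k(m) = zeta_6^(k*m) for k = 0,...,5. Row orthogonality: sum_m chi_k(m) conj(chi_l(m)) = 6 * [k = l].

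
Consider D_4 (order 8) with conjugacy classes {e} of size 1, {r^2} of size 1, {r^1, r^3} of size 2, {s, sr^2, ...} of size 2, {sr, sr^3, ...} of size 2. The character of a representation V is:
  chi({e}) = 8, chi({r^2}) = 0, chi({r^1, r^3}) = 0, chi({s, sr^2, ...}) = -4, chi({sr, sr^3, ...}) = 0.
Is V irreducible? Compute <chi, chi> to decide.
Not irreducible (reducible): <chi, chi> = 12 > 1.

Why: <chi, chi> = (1/|G|) sum_C |C| * |chi(C)|^2 = (1/8)[1*|8|^2 + 1*|0|^2 + 2*|0|^2 + 2*|-4|^2 + 2*|0|^2]
  = (1/8)[(64) + (0) + (0) + (32) + (0)] = 96/8 = 12.
A character is irreducible iff <chi, chi> = 1, so this representation is reducible.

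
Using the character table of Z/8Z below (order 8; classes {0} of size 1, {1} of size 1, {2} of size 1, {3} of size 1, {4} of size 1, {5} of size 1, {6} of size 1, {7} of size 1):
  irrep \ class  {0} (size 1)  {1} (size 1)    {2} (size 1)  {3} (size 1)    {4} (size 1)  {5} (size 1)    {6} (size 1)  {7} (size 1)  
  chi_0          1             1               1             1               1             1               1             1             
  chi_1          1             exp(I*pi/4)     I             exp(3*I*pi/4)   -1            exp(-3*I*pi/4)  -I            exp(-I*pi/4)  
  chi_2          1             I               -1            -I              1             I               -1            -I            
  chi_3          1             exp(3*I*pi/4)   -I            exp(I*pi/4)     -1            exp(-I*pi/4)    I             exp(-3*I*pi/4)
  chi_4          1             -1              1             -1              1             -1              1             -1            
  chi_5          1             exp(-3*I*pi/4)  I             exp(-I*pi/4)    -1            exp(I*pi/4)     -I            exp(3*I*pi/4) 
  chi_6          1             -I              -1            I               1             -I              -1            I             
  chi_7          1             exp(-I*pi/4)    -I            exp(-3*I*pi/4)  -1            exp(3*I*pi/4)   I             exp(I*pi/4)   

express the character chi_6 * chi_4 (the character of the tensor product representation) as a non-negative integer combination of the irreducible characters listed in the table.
chi_6 tensor chi_4 = chi_2 (all other irreducibles have multiplicity 0).

Details: The character of a tensor product is the pointwise product (chi_6 * chi_4)(C) = chi_6(C) * chi_4(C):
  {0}: (1)*(1), {1}: (-I)*(-1), {2}: (-1)*(1), {3}: (I)*(-1), {4}: (1)*(1), {5}: (-I)*(-1), {6}: (-1)*(1), {7}: (I)*(-1)
so (chi_6 * chi_4) takes values
  {0} -> 1, {1} -> I, {2} -> -1, {3} -> -I, {4} -> 1, {5} -> I, {6} -> -1, {7} -> -I.
Now take the inner product of this character with each irreducible chi from the table, <chi_6*chi_4, chi> = (1/8) sum_C |C| (chi_6*chi_4)(C) conj(chi(C)):
  <chi_6*chi_4, chi_0> = (1/8)[1*(1)*conj(1) + 1*(I)*conj(1) + 1*(-1)*conj(1) + 1*(-I)*conj(1) + 1*(1)*conj(1) + 1*(I)*conj(1) + 1*(-1)*conj(1) + 1*(-I)*conj(1)]
      = (1/8)[(1) + (I) + (-1) + (-I) + (1) + (I) + (-1) + (-I)] = 0/8 = 0
  <chi_6*chi_4, chi_1> = (1/8)[1*(1)*conj(1) + 1*(I)*conj(exp(I*pi/4)) + 1*(-1)*conj(I) + 1*(-I)*conj(exp(3*I*pi/4)) + 1*(1)*conj(-1) + 1*(I)*conj(exp(-3*I*pi/4)) + 1*(-1)*conj(-I) + 1*(-I)*conj(exp(-I*pi/4))]
      = (1/8)[(1) + (exp(I*pi/4)) + (I) + (-exp(-I*pi/4)) + (-1) + (exp(-3*I*pi/4)) + (-I) + (-exp(3*I*pi/4))] = 0/8 = 0
  <chi_6*chi_4, chi_2> = (1/8)[1*(1)*conj(1) + 1*(I)*conj(I) + 1*(-1)*conj(-1) + 1*(-I)*conj(-I) + 1*(1)*conj(1) + 1*(I)*conj(I) + 1*(-1)*conj(-1) + 1*(-I)*conj(-I)]
      = (1/8)[(1) + (1) + (1) + (1) + (1) + (1) + (1) + (1)] = 8/8 = 1
  <chi_6*chi_4, chi_3> = (1/8)[1*(1)*conj(1) + 1*(I)*conj(exp(3*I*pi/4)) + 1*(-1)*conj(-I) + 1*(-I)*conj(exp(I*pi/4)) + 1*(1)*conj(-1) + 1*(I)*conj(exp(-I*pi/4)) + 1*(-1)*conj(I) + 1*(-I)*conj(exp(-3*I*pi/4))]
      = (1/8)[(1) + (exp(-I*pi/4)) + (-I) + (-exp(I*pi/4)) + (-1) + (exp(3*I*pi/4)) + (I) + (-exp(-3*I*pi/4))] = 0/8 = 0
  <chi_6*chi_4, chi_4> = (1/8)[1*(1)*conj(1) + 1*(I)*conj(-1) + 1*(-1)*conj(1) + 1*(-I)*conj(-1) + 1*(1)*conj(1) + 1*(I)*conj(-1) + 1*(-1)*conj(1) + 1*(-I)*conj(-1)]
      = (1/8)[(1) + (-I) + (-1) + (I) + (1) + (-I) + (-1) + (I)] = 0/8 = 0
  <chi_6*chi_4, chi_5> = (1/8)[1*(1)*conj(1) + 1*(I)*conj(exp(-3*I*pi/4)) + 1*(-1)*conj(I) + 1*(-I)*conj(exp(-I*pi/4)) + 1*(1)*conj(-1) + 1*(I)*conj(exp(I*pi/4)) + 1*(-1)*conj(-I) + 1*(-I)*conj(exp(3*I*pi/4))]
      = (1/8)[(1) + (exp(-3*I*pi/4)) + (I) + (-exp(3*I*pi/4)) + (-1) + (exp(I*pi/4)) + (-I) + (-exp(-I*pi/4))] = 0/8 = 0
  <chi_6*chi_4, chi_6> = (1/8)[1*(1)*conj(1) + 1*(I)*conj(-I) + 1*(-1)*conj(-1) + 1*(-I)*conj(I) + 1*(1)*conj(1) + 1*(I)*conj(-I) + 1*(-1)*conj(-1) + 1*(-I)*conj(I)]
      = (1/8)[(1) + (-1) + (1) + (-1) + (1) + (-1) + (1) + (-1)] = 0/8 = 0
  <chi_6*chi_4, chi_7> = (1/8)[1*(1)*conj(1) + 1*(I)*conj(exp(-I*pi/4)) + 1*(-1)*conj(-I) + 1*(-I)*conj(exp(-3*I*pi/4)) + 1*(1)*conj(-1) + 1*(I)*conj(exp(3*I*pi/4)) + 1*(-1)*conj(I) + 1*(-I)*conj(exp(I*pi/4))]
      = (1/8)[(1) + (exp(3*I*pi/4)) + (-I) + (-exp(-3*I*pi/4)) + (-1) + (exp(-I*pi/4)) + (I) + (-exp(I*pi/4))] = 0/8 = 0
(Exp terms are combined using exp(i*s)*conj(exp(i*t)) = exp(i*(s-t)), and sums of them are collapsed using the identity that for every m > 1 the m distinct m-th roots of unity sum to 0, e.g. 1 + exp(2*I*pi/3) + exp(-2*I*pi/3) = 0.)
Hence the multiplicities are chi_2: 1. Dimension check: dim(chi_6)*dim(chi_4) = 1*1 = 1 and sum (mult * dim) = 1*1 = 1.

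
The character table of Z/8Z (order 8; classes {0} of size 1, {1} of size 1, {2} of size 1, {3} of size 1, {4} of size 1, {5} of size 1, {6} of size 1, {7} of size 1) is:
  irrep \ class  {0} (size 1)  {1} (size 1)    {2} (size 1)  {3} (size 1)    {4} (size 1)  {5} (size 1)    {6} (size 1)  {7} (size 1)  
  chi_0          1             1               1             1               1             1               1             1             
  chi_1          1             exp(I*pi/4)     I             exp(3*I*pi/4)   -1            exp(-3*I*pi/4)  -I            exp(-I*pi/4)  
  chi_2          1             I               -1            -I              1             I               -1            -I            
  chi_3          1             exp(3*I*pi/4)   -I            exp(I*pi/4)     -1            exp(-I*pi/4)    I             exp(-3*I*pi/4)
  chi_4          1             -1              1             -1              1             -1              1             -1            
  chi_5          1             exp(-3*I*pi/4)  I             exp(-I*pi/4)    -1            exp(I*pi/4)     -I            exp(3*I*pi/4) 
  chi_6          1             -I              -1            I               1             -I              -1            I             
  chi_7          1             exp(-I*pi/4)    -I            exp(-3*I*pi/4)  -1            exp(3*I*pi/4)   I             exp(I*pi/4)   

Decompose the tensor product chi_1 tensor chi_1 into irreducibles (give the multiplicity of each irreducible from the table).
chi_1 tensor chi_1 = chi_2 (all other irreducibles have multiplicity 0).

Derivation: The character of a tensor product is the pointwise product (chi_1 * chi_1)(C) = chi_1(C) * chi_1(C):
  {0}: (1)*(1), {1}: (exp(I*pi/4))*(exp(I*pi/4)), {2}: (I)*(I), {3}: (exp(3*I*pi/4))*(exp(3*I*pi/4)), {4}: (-1)*(-1), {5}: (exp(-3*I*pi/4))*(exp(-3*I*pi/4)), {6}: (-I)*(-I), {7}: (exp(-I*pi/4))*(exp(-I*pi/4))
so (chi_1 * chi_1) takes values
  {0} -> 1, {1} -> I, {2} -> -1, {3} -> -I, {4} -> 1, {5} -> I, {6} -> -1, {7} -> -I.
Now take the inner product of this character with each irreducible chi from the table, <chi_1*chi_1, chi> = (1/8) sum_C |C| (chi_1*chi_1)(C) conj(chi(C)):
  <chi_1*chi_1, chi_0> = (1/8)[1*(1)*conj(1) + 1*(I)*conj(1) + 1*(-1)*conj(1) + 1*(-I)*conj(1) + 1*(1)*conj(1) + 1*(I)*conj(1) + 1*(-1)*conj(1) + 1*(-I)*conj(1)]
      = (1/8)[(1) + (I) + (-1) + (-I) + (1) + (I) + (-1) + (-I)] = 0/8 = 0
  <chi_1*chi_1, chi_1> = (1/8)[1*(1)*conj(1) + 1*(I)*conj(exp(I*pi/4)) + 1*(-1)*conj(I) + 1*(-I)*conj(exp(3*I*pi/4)) + 1*(1)*conj(-1) + 1*(I)*conj(exp(-3*I*pi/4)) + 1*(-1)*conj(-I) + 1*(-I)*conj(exp(-I*pi/4))]
      = (1/8)[(1) + (exp(I*pi/4)) + (I) + (-exp(-I*pi/4)) + (-1) + (exp(-3*I*pi/4)) + (-I) + (-exp(3*I*pi/4))] = 0/8 = 0
  <chi_1*chi_1, chi_2> = (1/8)[1*(1)*conj(1) + 1*(I)*conj(I) + 1*(-1)*conj(-1) + 1*(-I)*conj(-I) + 1*(1)*conj(1) + 1*(I)*conj(I) + 1*(-1)*conj(-1) + 1*(-I)*conj(-I)]
      = (1/8)[(1) + (1) + (1) + (1) + (1) + (1) + (1) + (1)] = 8/8 = 1
  <chi_1*chi_1, chi_3> = (1/8)[1*(1)*conj(1) + 1*(I)*conj(exp(3*I*pi/4)) + 1*(-1)*conj(-I) + 1*(-I)*conj(exp(I*pi/4)) + 1*(1)*conj(-1) + 1*(I)*conj(exp(-I*pi/4)) + 1*(-1)*conj(I) + 1*(-I)*conj(exp(-3*I*pi/4))]
      = (1/8)[(1) + (exp(-I*pi/4)) + (-I) + (-exp(I*pi/4)) + (-1) + (exp(3*I*pi/4)) + (I) + (-exp(-3*I*pi/4))] = 0/8 = 0
  <chi_1*chi_1, chi_4> = (1/8)[1*(1)*conj(1) + 1*(I)*conj(-1) + 1*(-1)*conj(1) + 1*(-I)*conj(-1) + 1*(1)*conj(1) + 1*(I)*conj(-1) + 1*(-1)*conj(1) + 1*(-I)*conj(-1)]
      = (1/8)[(1) + (-I) + (-1) + (I) + (1) + (-I) + (-1) + (I)] = 0/8 = 0
  <chi_1*chi_1, chi_5> = (1/8)[1*(1)*conj(1) + 1*(I)*conj(exp(-3*I*pi/4)) + 1*(-1)*conj(I) + 1*(-I)*conj(exp(-I*pi/4)) + 1*(1)*conj(-1) + 1*(I)*conj(exp(I*pi/4)) + 1*(-1)*conj(-I) + 1*(-I)*conj(exp(3*I*pi/4))]
      = (1/8)[(1) + (exp(-3*I*pi/4)) + (I) + (-exp(3*I*pi/4)) + (-1) + (exp(I*pi/4)) + (-I) + (-exp(-I*pi/4))] = 0/8 = 0
  <chi_1*chi_1, chi_6> = (1/8)[1*(1)*conj(1) + 1*(I)*conj(-I) + 1*(-1)*conj(-1) + 1*(-I)*conj(I) + 1*(1)*conj(1) + 1*(I)*conj(-I) + 1*(-1)*conj(-1) + 1*(-I)*conj(I)]
      = (1/8)[(1) + (-1) + (1) + (-1) + (1) + (-1) + (1) + (-1)] = 0/8 = 0
  <chi_1*chi_1, chi_7> = (1/8)[1*(1)*conj(1) + 1*(I)*conj(exp(-I*pi/4)) + 1*(-1)*conj(-I) + 1*(-I)*conj(exp(-3*I*pi/4)) + 1*(1)*conj(-1) + 1*(I)*conj(exp(3*I*pi/4)) + 1*(-1)*conj(I) + 1*(-I)*conj(exp(I*pi/4))]
      = (1/8)[(1) + (exp(3*I*pi/4)) + (-I) + (-exp(-3*I*pi/4)) + (-1) + (exp(-I*pi/4)) + (I) + (-exp(I*pi/4))] = 0/8 = 0
(Exp terms are combined using exp(i*s)*conj(exp(i*t)) = exp(i*(s-t)), and sums of them are collapsed using the identity that for every m > 1 the m distinct m-th roots of unity sum to 0, e.g. 1 + exp(2*I*pi/3) + exp(-2*I*pi/3) = 0.)
Hence the multiplicities are chi_2: 1. Dimension check: dim(chi_1)*dim(chi_1) = 1*1 = 1 and sum (mult * dim) = 1*1 = 1.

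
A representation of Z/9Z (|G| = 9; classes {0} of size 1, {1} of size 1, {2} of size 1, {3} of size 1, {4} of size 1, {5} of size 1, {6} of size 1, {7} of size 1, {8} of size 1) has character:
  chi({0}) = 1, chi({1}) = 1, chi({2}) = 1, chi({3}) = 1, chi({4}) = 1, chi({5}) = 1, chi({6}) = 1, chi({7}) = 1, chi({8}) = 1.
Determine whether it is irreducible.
Irreducible: <chi, chi> = 1.

<chi, chi> = (1/|G|) sum_C |C| * |chi(C)|^2 = (1/9)[1*|1|^2 + 1*|1|^2 + 1*|1|^2 + 1*|1|^2 + 1*|1|^2 + 1*|1|^2 + 1*|1|^2 + 1*|1|^2 + 1*|1|^2]
  = (1/9)[(1) + (1) + (1) + (1) + (1) + (1) + (1) + (1) + (1)] = 9/9 = 1.
(Exp terms are combined using exp(i*s)*conj(exp(i*t)) = exp(i*(s-t)), and sums of them are collapsed using the identity that for every m > 1 the m distinct m-th roots of unity sum to 0, e.g. 1 + exp(2*I*pi/3) + exp(-2*I*pi/3) = 0.)
A character is irreducible iff <chi, chi> = 1, so this representation is irreducible.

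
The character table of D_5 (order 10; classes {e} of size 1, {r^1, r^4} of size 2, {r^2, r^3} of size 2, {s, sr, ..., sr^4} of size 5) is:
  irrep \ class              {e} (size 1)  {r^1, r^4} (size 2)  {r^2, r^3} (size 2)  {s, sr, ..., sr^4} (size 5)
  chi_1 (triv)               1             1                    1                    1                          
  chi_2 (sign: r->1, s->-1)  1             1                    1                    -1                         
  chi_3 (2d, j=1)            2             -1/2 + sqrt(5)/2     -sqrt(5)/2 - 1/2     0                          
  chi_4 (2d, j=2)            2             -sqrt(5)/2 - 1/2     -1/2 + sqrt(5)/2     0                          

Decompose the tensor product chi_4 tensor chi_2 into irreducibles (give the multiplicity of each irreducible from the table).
chi_4 tensor chi_2 = chi_4 (all other irreducibles have multiplicity 0).

Justification: The character of a tensor product is the pointwise product (chi_4 * chi_2)(C) = chi_4(C) * chi_2(C):
  {e}: (2)*(1), {r^1, r^4}: (-sqrt(5)/2 - 1/2)*(1), {r^2, r^3}: (-1/2 + sqrt(5)/2)*(1), {s, sr, ..., sr^4}: (0)*(-1)
so (chi_4 * chi_2) takes values
  {e} -> 2, {r^1, r^4} -> -sqrt(5)/2 - 1/2, {r^2, r^3} -> -1/2 + sqrt(5)/2, {s, sr, ..., sr^4} -> 0.
Now take the inner product of this character with each irreducible chi from the table, <chi_4*chi_2, chi> = (1/10) sum_C |C| (chi_4*chi_2)(C) conj(chi(C)):
  <chi_4*chi_2, chi_1> = (1/10)[1*(2)*conj(1) + 2*(-sqrt(5)/2 - 1/2)*conj(1) + 2*(-1/2 + sqrt(5)/2)*conj(1) + 5*(0)*conj(1)]
      = (1/10)[(2) + (-sqrt(5) - 1) + (-1 + sqrt(5)) + (0)] = 0/10 = 0
  <chi_4*chi_2, chi_2> = (1/10)[1*(2)*conj(1) + 2*(-sqrt(5)/2 - 1/2)*conj(1) + 2*(-1/2 + sqrt(5)/2)*conj(1) + 5*(0)*conj(-1)]
      = (1/10)[(2) + (-sqrt(5) - 1) + (-1 + sqrt(5)) + (0)] = 0/10 = 0
  <chi_4*chi_2, chi_3> = (1/10)[1*(2)*conj(2) + 2*(-sqrt(5)/2 - 1/2)*conj(-1/2 + sqrt(5)/2) + 2*(-1/2 + sqrt(5)/2)*conj(-sqrt(5)/2 - 1/2) + 5*(0)*conj(0)]
      = (1/10)[(4) + (-2) + (-2) + (0)] = 0/10 = 0
  <chi_4*chi_2, chi_4> = (1/10)[1*(2)*conj(2) + 2*(-sqrt(5)/2 - 1/2)*conj(-sqrt(5)/2 - 1/2) + 2*(-1/2 + sqrt(5)/2)*conj(-1/2 + sqrt(5)/2) + 5*(0)*conj(0)]
      = (1/10)[(4) + (sqrt(5) + 3) + (3 - sqrt(5)) + (0)] = 10/10 = 1
Hence the multiplicities are chi_4: 1. Dimension check: dim(chi_4)*dim(chi_2) = 2*1 = 2 and sum (mult * dim) = 1*2 = 2.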